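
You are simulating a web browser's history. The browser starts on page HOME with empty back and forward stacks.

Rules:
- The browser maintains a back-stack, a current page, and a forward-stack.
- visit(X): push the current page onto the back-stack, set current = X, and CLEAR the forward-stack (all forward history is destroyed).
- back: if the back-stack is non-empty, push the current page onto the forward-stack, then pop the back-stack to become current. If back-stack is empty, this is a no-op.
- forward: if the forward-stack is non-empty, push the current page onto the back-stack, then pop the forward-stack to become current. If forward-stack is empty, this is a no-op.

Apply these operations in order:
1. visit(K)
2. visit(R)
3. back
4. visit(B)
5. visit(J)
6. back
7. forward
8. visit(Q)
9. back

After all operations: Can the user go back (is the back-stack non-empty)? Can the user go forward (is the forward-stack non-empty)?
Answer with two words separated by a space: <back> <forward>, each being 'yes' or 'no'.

After 1 (visit(K)): cur=K back=1 fwd=0
After 2 (visit(R)): cur=R back=2 fwd=0
After 3 (back): cur=K back=1 fwd=1
After 4 (visit(B)): cur=B back=2 fwd=0
After 5 (visit(J)): cur=J back=3 fwd=0
After 6 (back): cur=B back=2 fwd=1
After 7 (forward): cur=J back=3 fwd=0
After 8 (visit(Q)): cur=Q back=4 fwd=0
After 9 (back): cur=J back=3 fwd=1

Answer: yes yes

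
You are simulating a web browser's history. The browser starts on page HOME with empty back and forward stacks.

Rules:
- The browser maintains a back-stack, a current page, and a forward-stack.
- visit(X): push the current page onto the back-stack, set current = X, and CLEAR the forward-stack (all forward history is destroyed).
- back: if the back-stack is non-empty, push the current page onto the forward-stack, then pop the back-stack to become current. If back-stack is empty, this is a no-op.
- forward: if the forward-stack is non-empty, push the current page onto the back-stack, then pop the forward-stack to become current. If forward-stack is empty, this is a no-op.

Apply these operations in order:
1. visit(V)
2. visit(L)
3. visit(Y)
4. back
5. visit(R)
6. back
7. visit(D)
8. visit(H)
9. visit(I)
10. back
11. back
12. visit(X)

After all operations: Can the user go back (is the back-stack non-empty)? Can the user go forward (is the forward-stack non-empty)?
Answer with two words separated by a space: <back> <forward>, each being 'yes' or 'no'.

Answer: yes no

Derivation:
After 1 (visit(V)): cur=V back=1 fwd=0
After 2 (visit(L)): cur=L back=2 fwd=0
After 3 (visit(Y)): cur=Y back=3 fwd=0
After 4 (back): cur=L back=2 fwd=1
After 5 (visit(R)): cur=R back=3 fwd=0
After 6 (back): cur=L back=2 fwd=1
After 7 (visit(D)): cur=D back=3 fwd=0
After 8 (visit(H)): cur=H back=4 fwd=0
After 9 (visit(I)): cur=I back=5 fwd=0
After 10 (back): cur=H back=4 fwd=1
After 11 (back): cur=D back=3 fwd=2
After 12 (visit(X)): cur=X back=4 fwd=0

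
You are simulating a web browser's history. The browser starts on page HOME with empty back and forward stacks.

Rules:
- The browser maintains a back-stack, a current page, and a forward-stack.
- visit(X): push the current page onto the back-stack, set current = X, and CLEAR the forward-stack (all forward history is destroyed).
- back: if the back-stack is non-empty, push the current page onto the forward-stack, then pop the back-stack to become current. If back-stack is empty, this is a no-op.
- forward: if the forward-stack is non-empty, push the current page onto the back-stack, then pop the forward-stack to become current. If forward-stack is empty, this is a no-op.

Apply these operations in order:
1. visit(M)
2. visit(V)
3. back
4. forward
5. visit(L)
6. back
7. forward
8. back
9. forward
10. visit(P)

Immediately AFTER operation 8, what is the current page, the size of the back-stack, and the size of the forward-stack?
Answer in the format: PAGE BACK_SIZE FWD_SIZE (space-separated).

After 1 (visit(M)): cur=M back=1 fwd=0
After 2 (visit(V)): cur=V back=2 fwd=0
After 3 (back): cur=M back=1 fwd=1
After 4 (forward): cur=V back=2 fwd=0
After 5 (visit(L)): cur=L back=3 fwd=0
After 6 (back): cur=V back=2 fwd=1
After 7 (forward): cur=L back=3 fwd=0
After 8 (back): cur=V back=2 fwd=1

V 2 1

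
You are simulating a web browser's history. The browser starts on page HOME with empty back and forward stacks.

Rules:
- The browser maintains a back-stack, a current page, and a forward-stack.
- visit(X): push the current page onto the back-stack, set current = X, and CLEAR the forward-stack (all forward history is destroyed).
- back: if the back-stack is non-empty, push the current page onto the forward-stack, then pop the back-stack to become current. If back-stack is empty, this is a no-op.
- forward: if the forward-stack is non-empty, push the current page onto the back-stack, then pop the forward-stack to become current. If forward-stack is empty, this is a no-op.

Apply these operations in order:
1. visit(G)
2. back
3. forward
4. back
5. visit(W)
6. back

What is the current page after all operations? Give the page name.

Answer: HOME

Derivation:
After 1 (visit(G)): cur=G back=1 fwd=0
After 2 (back): cur=HOME back=0 fwd=1
After 3 (forward): cur=G back=1 fwd=0
After 4 (back): cur=HOME back=0 fwd=1
After 5 (visit(W)): cur=W back=1 fwd=0
After 6 (back): cur=HOME back=0 fwd=1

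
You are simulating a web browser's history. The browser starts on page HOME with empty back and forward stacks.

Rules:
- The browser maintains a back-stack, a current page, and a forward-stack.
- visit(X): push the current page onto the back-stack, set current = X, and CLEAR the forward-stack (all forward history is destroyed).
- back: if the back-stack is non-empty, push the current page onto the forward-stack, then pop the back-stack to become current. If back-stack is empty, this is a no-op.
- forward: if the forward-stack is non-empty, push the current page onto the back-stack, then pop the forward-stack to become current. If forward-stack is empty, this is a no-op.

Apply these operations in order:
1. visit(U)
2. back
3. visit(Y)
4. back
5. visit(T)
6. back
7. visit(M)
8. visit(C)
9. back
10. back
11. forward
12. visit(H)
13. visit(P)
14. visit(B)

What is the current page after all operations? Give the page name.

After 1 (visit(U)): cur=U back=1 fwd=0
After 2 (back): cur=HOME back=0 fwd=1
After 3 (visit(Y)): cur=Y back=1 fwd=0
After 4 (back): cur=HOME back=0 fwd=1
After 5 (visit(T)): cur=T back=1 fwd=0
After 6 (back): cur=HOME back=0 fwd=1
After 7 (visit(M)): cur=M back=1 fwd=0
After 8 (visit(C)): cur=C back=2 fwd=0
After 9 (back): cur=M back=1 fwd=1
After 10 (back): cur=HOME back=0 fwd=2
After 11 (forward): cur=M back=1 fwd=1
After 12 (visit(H)): cur=H back=2 fwd=0
After 13 (visit(P)): cur=P back=3 fwd=0
After 14 (visit(B)): cur=B back=4 fwd=0

Answer: B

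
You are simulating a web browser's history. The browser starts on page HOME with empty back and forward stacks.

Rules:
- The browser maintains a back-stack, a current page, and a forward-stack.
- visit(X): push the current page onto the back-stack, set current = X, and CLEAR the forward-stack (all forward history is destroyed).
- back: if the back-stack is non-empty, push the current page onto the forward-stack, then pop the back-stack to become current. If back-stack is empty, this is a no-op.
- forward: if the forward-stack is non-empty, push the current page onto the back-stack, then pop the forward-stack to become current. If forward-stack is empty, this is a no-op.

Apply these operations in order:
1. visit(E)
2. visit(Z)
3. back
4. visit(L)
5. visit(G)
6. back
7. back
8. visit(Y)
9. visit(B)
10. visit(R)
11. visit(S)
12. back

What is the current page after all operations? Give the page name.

After 1 (visit(E)): cur=E back=1 fwd=0
After 2 (visit(Z)): cur=Z back=2 fwd=0
After 3 (back): cur=E back=1 fwd=1
After 4 (visit(L)): cur=L back=2 fwd=0
After 5 (visit(G)): cur=G back=3 fwd=0
After 6 (back): cur=L back=2 fwd=1
After 7 (back): cur=E back=1 fwd=2
After 8 (visit(Y)): cur=Y back=2 fwd=0
After 9 (visit(B)): cur=B back=3 fwd=0
After 10 (visit(R)): cur=R back=4 fwd=0
After 11 (visit(S)): cur=S back=5 fwd=0
After 12 (back): cur=R back=4 fwd=1

Answer: R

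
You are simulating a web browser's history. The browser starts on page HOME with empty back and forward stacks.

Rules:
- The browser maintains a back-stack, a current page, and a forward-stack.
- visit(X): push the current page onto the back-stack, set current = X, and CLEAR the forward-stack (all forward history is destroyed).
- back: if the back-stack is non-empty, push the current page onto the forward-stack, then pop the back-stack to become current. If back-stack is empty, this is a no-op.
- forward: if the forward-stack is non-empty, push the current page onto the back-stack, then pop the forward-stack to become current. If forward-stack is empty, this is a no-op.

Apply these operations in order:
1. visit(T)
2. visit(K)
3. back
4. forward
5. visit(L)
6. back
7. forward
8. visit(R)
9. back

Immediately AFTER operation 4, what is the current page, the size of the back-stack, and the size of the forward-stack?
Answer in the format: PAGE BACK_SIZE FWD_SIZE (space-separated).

After 1 (visit(T)): cur=T back=1 fwd=0
After 2 (visit(K)): cur=K back=2 fwd=0
After 3 (back): cur=T back=1 fwd=1
After 4 (forward): cur=K back=2 fwd=0

K 2 0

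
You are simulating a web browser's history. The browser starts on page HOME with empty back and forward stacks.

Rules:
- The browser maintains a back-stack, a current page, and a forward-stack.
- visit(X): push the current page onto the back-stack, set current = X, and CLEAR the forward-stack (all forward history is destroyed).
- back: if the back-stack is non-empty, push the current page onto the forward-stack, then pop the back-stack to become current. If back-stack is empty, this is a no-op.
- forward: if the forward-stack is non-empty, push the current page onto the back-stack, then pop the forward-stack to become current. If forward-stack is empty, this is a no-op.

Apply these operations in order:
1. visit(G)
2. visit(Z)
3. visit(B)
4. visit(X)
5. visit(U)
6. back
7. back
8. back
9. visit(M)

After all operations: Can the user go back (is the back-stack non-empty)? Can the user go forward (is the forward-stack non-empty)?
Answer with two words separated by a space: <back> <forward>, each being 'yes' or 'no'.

After 1 (visit(G)): cur=G back=1 fwd=0
After 2 (visit(Z)): cur=Z back=2 fwd=0
After 3 (visit(B)): cur=B back=3 fwd=0
After 4 (visit(X)): cur=X back=4 fwd=0
After 5 (visit(U)): cur=U back=5 fwd=0
After 6 (back): cur=X back=4 fwd=1
After 7 (back): cur=B back=3 fwd=2
After 8 (back): cur=Z back=2 fwd=3
After 9 (visit(M)): cur=M back=3 fwd=0

Answer: yes no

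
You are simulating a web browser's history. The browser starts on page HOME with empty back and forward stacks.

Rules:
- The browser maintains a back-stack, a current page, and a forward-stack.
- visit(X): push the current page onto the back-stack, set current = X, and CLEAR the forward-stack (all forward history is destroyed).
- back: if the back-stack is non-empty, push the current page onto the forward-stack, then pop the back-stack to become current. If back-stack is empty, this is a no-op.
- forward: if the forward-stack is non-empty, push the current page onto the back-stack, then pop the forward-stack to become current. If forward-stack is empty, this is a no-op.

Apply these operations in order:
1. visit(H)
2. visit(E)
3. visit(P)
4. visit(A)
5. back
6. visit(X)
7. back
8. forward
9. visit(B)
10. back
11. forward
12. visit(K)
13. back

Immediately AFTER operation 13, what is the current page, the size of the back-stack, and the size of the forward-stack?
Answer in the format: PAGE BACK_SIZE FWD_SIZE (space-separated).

After 1 (visit(H)): cur=H back=1 fwd=0
After 2 (visit(E)): cur=E back=2 fwd=0
After 3 (visit(P)): cur=P back=3 fwd=0
After 4 (visit(A)): cur=A back=4 fwd=0
After 5 (back): cur=P back=3 fwd=1
After 6 (visit(X)): cur=X back=4 fwd=0
After 7 (back): cur=P back=3 fwd=1
After 8 (forward): cur=X back=4 fwd=0
After 9 (visit(B)): cur=B back=5 fwd=0
After 10 (back): cur=X back=4 fwd=1
After 11 (forward): cur=B back=5 fwd=0
After 12 (visit(K)): cur=K back=6 fwd=0
After 13 (back): cur=B back=5 fwd=1

B 5 1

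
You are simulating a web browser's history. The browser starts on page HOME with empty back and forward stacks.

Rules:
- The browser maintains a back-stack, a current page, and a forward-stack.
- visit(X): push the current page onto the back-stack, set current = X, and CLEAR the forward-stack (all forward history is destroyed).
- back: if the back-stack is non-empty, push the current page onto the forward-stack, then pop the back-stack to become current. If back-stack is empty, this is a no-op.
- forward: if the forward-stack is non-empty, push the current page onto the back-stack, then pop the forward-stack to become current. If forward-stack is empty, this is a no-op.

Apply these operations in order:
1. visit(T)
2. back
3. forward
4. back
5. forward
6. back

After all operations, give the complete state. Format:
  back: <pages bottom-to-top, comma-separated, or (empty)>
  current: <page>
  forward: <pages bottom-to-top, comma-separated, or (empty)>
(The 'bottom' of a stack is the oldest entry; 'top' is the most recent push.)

After 1 (visit(T)): cur=T back=1 fwd=0
After 2 (back): cur=HOME back=0 fwd=1
After 3 (forward): cur=T back=1 fwd=0
After 4 (back): cur=HOME back=0 fwd=1
After 5 (forward): cur=T back=1 fwd=0
After 6 (back): cur=HOME back=0 fwd=1

Answer: back: (empty)
current: HOME
forward: T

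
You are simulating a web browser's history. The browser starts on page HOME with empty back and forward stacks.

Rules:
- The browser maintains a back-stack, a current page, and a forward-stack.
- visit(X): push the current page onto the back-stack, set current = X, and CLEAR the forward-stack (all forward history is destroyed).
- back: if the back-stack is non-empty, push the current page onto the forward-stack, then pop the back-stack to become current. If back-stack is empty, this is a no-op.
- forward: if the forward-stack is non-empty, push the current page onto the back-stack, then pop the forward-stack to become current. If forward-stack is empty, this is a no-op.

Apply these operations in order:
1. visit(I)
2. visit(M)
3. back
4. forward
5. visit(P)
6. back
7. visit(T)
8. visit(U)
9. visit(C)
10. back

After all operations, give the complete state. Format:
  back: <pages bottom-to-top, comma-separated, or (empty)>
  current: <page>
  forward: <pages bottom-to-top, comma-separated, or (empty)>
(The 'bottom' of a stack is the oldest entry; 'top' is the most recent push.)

After 1 (visit(I)): cur=I back=1 fwd=0
After 2 (visit(M)): cur=M back=2 fwd=0
After 3 (back): cur=I back=1 fwd=1
After 4 (forward): cur=M back=2 fwd=0
After 5 (visit(P)): cur=P back=3 fwd=0
After 6 (back): cur=M back=2 fwd=1
After 7 (visit(T)): cur=T back=3 fwd=0
After 8 (visit(U)): cur=U back=4 fwd=0
After 9 (visit(C)): cur=C back=5 fwd=0
After 10 (back): cur=U back=4 fwd=1

Answer: back: HOME,I,M,T
current: U
forward: C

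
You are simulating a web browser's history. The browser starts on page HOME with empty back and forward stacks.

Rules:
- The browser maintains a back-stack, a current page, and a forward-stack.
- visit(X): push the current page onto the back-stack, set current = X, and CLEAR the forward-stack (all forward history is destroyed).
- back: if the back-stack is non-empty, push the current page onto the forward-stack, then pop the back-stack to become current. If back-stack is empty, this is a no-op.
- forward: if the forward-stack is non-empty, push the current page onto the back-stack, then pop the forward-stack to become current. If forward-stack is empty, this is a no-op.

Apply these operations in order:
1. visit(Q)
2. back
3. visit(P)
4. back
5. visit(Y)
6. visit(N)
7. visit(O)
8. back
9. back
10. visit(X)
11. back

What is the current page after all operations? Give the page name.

After 1 (visit(Q)): cur=Q back=1 fwd=0
After 2 (back): cur=HOME back=0 fwd=1
After 3 (visit(P)): cur=P back=1 fwd=0
After 4 (back): cur=HOME back=0 fwd=1
After 5 (visit(Y)): cur=Y back=1 fwd=0
After 6 (visit(N)): cur=N back=2 fwd=0
After 7 (visit(O)): cur=O back=3 fwd=0
After 8 (back): cur=N back=2 fwd=1
After 9 (back): cur=Y back=1 fwd=2
After 10 (visit(X)): cur=X back=2 fwd=0
After 11 (back): cur=Y back=1 fwd=1

Answer: Y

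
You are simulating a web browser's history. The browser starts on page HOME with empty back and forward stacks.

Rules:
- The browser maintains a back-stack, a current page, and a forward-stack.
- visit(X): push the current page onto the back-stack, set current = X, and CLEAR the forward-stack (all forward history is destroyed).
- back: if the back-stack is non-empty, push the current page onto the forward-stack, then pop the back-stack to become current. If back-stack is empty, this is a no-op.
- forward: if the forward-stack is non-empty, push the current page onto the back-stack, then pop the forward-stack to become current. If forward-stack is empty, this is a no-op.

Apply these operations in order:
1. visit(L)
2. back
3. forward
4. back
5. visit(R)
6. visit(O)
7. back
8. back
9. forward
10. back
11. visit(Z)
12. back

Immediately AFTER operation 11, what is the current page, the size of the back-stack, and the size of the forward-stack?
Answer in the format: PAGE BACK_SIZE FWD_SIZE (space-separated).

After 1 (visit(L)): cur=L back=1 fwd=0
After 2 (back): cur=HOME back=0 fwd=1
After 3 (forward): cur=L back=1 fwd=0
After 4 (back): cur=HOME back=0 fwd=1
After 5 (visit(R)): cur=R back=1 fwd=0
After 6 (visit(O)): cur=O back=2 fwd=0
After 7 (back): cur=R back=1 fwd=1
After 8 (back): cur=HOME back=0 fwd=2
After 9 (forward): cur=R back=1 fwd=1
After 10 (back): cur=HOME back=0 fwd=2
After 11 (visit(Z)): cur=Z back=1 fwd=0

Z 1 0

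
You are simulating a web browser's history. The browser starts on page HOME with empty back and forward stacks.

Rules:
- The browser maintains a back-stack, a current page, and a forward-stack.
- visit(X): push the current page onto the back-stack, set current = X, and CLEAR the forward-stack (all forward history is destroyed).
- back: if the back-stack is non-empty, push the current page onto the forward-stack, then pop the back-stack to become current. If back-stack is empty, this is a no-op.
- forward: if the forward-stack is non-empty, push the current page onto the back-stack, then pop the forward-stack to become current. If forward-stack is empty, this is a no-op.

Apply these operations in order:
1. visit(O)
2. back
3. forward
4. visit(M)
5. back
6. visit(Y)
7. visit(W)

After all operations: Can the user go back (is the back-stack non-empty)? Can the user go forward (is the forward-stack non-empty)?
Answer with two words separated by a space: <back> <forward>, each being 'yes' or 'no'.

Answer: yes no

Derivation:
After 1 (visit(O)): cur=O back=1 fwd=0
After 2 (back): cur=HOME back=0 fwd=1
After 3 (forward): cur=O back=1 fwd=0
After 4 (visit(M)): cur=M back=2 fwd=0
After 5 (back): cur=O back=1 fwd=1
After 6 (visit(Y)): cur=Y back=2 fwd=0
After 7 (visit(W)): cur=W back=3 fwd=0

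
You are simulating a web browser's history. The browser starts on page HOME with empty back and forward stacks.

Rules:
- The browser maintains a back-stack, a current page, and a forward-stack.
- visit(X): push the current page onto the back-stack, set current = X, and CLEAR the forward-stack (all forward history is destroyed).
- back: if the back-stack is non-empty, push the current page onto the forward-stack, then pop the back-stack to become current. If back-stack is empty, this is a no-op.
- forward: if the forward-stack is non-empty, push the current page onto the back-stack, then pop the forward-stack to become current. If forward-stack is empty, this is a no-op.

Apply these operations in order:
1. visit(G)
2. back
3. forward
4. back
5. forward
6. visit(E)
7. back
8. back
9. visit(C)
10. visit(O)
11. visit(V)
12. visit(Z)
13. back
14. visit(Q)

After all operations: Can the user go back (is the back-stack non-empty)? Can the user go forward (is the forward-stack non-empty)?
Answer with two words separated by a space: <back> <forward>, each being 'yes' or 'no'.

Answer: yes no

Derivation:
After 1 (visit(G)): cur=G back=1 fwd=0
After 2 (back): cur=HOME back=0 fwd=1
After 3 (forward): cur=G back=1 fwd=0
After 4 (back): cur=HOME back=0 fwd=1
After 5 (forward): cur=G back=1 fwd=0
After 6 (visit(E)): cur=E back=2 fwd=0
After 7 (back): cur=G back=1 fwd=1
After 8 (back): cur=HOME back=0 fwd=2
After 9 (visit(C)): cur=C back=1 fwd=0
After 10 (visit(O)): cur=O back=2 fwd=0
After 11 (visit(V)): cur=V back=3 fwd=0
After 12 (visit(Z)): cur=Z back=4 fwd=0
After 13 (back): cur=V back=3 fwd=1
After 14 (visit(Q)): cur=Q back=4 fwd=0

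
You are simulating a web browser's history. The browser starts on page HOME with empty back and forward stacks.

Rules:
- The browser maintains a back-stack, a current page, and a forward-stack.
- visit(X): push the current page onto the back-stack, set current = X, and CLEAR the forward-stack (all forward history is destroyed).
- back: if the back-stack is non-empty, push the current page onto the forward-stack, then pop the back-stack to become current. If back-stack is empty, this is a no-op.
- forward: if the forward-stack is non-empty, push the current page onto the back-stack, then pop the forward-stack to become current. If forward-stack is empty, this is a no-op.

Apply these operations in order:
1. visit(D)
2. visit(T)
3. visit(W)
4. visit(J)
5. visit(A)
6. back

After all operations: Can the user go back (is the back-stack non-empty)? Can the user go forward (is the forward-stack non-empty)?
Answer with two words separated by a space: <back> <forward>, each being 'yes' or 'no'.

After 1 (visit(D)): cur=D back=1 fwd=0
After 2 (visit(T)): cur=T back=2 fwd=0
After 3 (visit(W)): cur=W back=3 fwd=0
After 4 (visit(J)): cur=J back=4 fwd=0
After 5 (visit(A)): cur=A back=5 fwd=0
After 6 (back): cur=J back=4 fwd=1

Answer: yes yes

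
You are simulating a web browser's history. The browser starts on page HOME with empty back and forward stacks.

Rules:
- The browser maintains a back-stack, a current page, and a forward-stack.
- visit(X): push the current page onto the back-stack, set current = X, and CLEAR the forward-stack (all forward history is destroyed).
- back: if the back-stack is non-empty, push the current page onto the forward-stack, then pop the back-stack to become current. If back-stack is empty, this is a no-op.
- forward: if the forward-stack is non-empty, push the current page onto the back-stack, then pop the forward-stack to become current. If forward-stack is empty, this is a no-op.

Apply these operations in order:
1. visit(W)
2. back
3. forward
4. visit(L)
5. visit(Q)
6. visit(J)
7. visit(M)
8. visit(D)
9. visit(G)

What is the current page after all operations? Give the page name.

After 1 (visit(W)): cur=W back=1 fwd=0
After 2 (back): cur=HOME back=0 fwd=1
After 3 (forward): cur=W back=1 fwd=0
After 4 (visit(L)): cur=L back=2 fwd=0
After 5 (visit(Q)): cur=Q back=3 fwd=0
After 6 (visit(J)): cur=J back=4 fwd=0
After 7 (visit(M)): cur=M back=5 fwd=0
After 8 (visit(D)): cur=D back=6 fwd=0
After 9 (visit(G)): cur=G back=7 fwd=0

Answer: G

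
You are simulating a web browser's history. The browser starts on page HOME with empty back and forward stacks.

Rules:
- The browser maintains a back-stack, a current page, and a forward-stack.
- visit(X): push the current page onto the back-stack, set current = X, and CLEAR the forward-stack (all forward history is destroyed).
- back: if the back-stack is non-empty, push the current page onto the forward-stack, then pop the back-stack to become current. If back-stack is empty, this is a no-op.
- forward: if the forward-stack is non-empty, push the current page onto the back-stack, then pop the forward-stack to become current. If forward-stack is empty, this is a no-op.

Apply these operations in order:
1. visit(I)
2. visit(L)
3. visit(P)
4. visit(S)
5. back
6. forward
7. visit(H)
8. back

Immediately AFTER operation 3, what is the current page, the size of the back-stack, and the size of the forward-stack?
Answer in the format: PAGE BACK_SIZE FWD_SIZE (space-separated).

After 1 (visit(I)): cur=I back=1 fwd=0
After 2 (visit(L)): cur=L back=2 fwd=0
After 3 (visit(P)): cur=P back=3 fwd=0

P 3 0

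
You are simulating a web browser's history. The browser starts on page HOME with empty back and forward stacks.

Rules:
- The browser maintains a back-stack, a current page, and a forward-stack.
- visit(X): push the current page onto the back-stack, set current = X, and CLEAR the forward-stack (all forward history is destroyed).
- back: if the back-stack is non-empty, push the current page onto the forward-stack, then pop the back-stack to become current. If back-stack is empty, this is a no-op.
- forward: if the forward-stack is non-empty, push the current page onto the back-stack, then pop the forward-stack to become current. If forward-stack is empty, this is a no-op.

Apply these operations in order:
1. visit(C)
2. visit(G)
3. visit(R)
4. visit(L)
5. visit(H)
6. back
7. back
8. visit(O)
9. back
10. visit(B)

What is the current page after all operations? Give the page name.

After 1 (visit(C)): cur=C back=1 fwd=0
After 2 (visit(G)): cur=G back=2 fwd=0
After 3 (visit(R)): cur=R back=3 fwd=0
After 4 (visit(L)): cur=L back=4 fwd=0
After 5 (visit(H)): cur=H back=5 fwd=0
After 6 (back): cur=L back=4 fwd=1
After 7 (back): cur=R back=3 fwd=2
After 8 (visit(O)): cur=O back=4 fwd=0
After 9 (back): cur=R back=3 fwd=1
After 10 (visit(B)): cur=B back=4 fwd=0

Answer: B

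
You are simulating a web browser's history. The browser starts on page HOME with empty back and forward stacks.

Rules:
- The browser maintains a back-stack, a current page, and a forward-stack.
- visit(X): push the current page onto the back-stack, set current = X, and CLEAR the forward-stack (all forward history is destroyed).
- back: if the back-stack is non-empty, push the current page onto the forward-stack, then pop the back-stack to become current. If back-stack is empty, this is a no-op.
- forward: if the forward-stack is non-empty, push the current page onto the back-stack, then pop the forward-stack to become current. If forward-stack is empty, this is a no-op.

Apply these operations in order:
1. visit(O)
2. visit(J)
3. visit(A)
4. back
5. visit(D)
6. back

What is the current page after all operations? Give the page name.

After 1 (visit(O)): cur=O back=1 fwd=0
After 2 (visit(J)): cur=J back=2 fwd=0
After 3 (visit(A)): cur=A back=3 fwd=0
After 4 (back): cur=J back=2 fwd=1
After 5 (visit(D)): cur=D back=3 fwd=0
After 6 (back): cur=J back=2 fwd=1

Answer: J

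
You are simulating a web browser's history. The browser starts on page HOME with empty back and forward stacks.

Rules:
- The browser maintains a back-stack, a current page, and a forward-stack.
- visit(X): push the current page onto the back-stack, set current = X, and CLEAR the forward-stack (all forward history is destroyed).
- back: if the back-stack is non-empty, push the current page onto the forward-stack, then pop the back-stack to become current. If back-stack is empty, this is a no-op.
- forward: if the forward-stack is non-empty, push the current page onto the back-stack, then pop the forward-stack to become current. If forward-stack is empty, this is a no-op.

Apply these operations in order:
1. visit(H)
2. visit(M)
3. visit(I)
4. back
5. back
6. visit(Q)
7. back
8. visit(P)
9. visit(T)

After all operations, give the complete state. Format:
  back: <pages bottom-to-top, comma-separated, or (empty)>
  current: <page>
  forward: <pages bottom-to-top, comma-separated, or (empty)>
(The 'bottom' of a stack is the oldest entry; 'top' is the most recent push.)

Answer: back: HOME,H,P
current: T
forward: (empty)

Derivation:
After 1 (visit(H)): cur=H back=1 fwd=0
After 2 (visit(M)): cur=M back=2 fwd=0
After 3 (visit(I)): cur=I back=3 fwd=0
After 4 (back): cur=M back=2 fwd=1
After 5 (back): cur=H back=1 fwd=2
After 6 (visit(Q)): cur=Q back=2 fwd=0
After 7 (back): cur=H back=1 fwd=1
After 8 (visit(P)): cur=P back=2 fwd=0
After 9 (visit(T)): cur=T back=3 fwd=0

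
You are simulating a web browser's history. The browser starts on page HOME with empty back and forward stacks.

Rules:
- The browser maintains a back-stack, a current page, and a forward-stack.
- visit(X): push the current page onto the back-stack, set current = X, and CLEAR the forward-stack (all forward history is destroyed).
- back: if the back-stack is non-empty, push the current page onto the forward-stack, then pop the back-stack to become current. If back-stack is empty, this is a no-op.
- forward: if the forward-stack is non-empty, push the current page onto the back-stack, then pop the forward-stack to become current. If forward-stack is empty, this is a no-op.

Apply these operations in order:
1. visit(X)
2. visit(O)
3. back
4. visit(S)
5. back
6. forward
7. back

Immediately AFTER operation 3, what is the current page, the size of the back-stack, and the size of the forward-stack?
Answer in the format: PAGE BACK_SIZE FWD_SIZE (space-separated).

After 1 (visit(X)): cur=X back=1 fwd=0
After 2 (visit(O)): cur=O back=2 fwd=0
After 3 (back): cur=X back=1 fwd=1

X 1 1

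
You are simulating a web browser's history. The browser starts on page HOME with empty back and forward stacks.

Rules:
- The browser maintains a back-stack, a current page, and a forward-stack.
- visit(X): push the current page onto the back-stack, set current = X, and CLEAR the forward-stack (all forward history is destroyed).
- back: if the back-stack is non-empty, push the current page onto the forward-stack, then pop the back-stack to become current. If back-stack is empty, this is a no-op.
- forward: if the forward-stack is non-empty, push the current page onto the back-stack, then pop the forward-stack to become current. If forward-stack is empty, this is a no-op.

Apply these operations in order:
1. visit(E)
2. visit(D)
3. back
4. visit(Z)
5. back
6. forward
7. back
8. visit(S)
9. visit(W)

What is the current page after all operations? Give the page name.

Answer: W

Derivation:
After 1 (visit(E)): cur=E back=1 fwd=0
After 2 (visit(D)): cur=D back=2 fwd=0
After 3 (back): cur=E back=1 fwd=1
After 4 (visit(Z)): cur=Z back=2 fwd=0
After 5 (back): cur=E back=1 fwd=1
After 6 (forward): cur=Z back=2 fwd=0
After 7 (back): cur=E back=1 fwd=1
After 8 (visit(S)): cur=S back=2 fwd=0
After 9 (visit(W)): cur=W back=3 fwd=0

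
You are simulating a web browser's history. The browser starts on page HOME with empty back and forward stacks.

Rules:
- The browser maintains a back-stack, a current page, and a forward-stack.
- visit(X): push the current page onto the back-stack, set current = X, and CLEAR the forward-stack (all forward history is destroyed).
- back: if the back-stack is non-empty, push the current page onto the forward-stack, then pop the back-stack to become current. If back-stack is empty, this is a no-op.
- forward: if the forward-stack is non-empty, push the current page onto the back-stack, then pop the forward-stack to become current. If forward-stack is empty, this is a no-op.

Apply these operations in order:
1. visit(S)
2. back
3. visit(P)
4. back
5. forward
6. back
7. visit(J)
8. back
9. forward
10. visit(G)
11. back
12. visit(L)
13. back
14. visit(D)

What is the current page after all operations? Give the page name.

After 1 (visit(S)): cur=S back=1 fwd=0
After 2 (back): cur=HOME back=0 fwd=1
After 3 (visit(P)): cur=P back=1 fwd=0
After 4 (back): cur=HOME back=0 fwd=1
After 5 (forward): cur=P back=1 fwd=0
After 6 (back): cur=HOME back=0 fwd=1
After 7 (visit(J)): cur=J back=1 fwd=0
After 8 (back): cur=HOME back=0 fwd=1
After 9 (forward): cur=J back=1 fwd=0
After 10 (visit(G)): cur=G back=2 fwd=0
After 11 (back): cur=J back=1 fwd=1
After 12 (visit(L)): cur=L back=2 fwd=0
After 13 (back): cur=J back=1 fwd=1
After 14 (visit(D)): cur=D back=2 fwd=0

Answer: D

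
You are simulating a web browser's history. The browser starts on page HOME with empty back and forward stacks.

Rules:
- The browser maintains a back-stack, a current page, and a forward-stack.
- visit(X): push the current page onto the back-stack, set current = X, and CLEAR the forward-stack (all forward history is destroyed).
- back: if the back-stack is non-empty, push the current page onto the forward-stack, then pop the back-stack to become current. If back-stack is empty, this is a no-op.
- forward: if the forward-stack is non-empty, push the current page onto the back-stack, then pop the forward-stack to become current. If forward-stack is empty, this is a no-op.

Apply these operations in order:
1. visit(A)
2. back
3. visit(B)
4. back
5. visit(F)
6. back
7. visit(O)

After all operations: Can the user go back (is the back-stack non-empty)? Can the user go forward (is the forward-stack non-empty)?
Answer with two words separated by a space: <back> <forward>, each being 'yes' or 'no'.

Answer: yes no

Derivation:
After 1 (visit(A)): cur=A back=1 fwd=0
After 2 (back): cur=HOME back=0 fwd=1
After 3 (visit(B)): cur=B back=1 fwd=0
After 4 (back): cur=HOME back=0 fwd=1
After 5 (visit(F)): cur=F back=1 fwd=0
After 6 (back): cur=HOME back=0 fwd=1
After 7 (visit(O)): cur=O back=1 fwd=0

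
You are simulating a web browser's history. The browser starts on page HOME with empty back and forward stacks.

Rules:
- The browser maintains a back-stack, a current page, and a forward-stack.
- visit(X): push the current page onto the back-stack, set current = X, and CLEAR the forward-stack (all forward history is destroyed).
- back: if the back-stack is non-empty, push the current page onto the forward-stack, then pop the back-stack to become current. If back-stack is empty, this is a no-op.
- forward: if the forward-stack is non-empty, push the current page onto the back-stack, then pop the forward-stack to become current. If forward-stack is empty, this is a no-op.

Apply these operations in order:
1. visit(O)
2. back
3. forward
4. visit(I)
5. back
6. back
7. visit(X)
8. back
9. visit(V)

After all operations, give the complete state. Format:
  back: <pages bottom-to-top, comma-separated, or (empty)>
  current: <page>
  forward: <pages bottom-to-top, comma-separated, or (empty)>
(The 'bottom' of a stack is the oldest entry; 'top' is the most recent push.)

Answer: back: HOME
current: V
forward: (empty)

Derivation:
After 1 (visit(O)): cur=O back=1 fwd=0
After 2 (back): cur=HOME back=0 fwd=1
After 3 (forward): cur=O back=1 fwd=0
After 4 (visit(I)): cur=I back=2 fwd=0
After 5 (back): cur=O back=1 fwd=1
After 6 (back): cur=HOME back=0 fwd=2
After 7 (visit(X)): cur=X back=1 fwd=0
After 8 (back): cur=HOME back=0 fwd=1
After 9 (visit(V)): cur=V back=1 fwd=0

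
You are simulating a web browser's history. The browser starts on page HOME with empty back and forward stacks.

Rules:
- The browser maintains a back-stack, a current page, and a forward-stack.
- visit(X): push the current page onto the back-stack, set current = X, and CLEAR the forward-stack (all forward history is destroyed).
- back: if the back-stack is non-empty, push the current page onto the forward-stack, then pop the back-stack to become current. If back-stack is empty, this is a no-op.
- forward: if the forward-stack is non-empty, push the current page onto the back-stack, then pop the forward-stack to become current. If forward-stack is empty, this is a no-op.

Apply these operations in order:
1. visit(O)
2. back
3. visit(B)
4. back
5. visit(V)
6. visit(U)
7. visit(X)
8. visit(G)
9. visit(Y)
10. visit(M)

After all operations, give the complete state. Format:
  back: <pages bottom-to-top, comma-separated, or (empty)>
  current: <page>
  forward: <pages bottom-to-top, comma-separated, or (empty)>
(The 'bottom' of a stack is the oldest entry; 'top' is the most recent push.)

After 1 (visit(O)): cur=O back=1 fwd=0
After 2 (back): cur=HOME back=0 fwd=1
After 3 (visit(B)): cur=B back=1 fwd=0
After 4 (back): cur=HOME back=0 fwd=1
After 5 (visit(V)): cur=V back=1 fwd=0
After 6 (visit(U)): cur=U back=2 fwd=0
After 7 (visit(X)): cur=X back=3 fwd=0
After 8 (visit(G)): cur=G back=4 fwd=0
After 9 (visit(Y)): cur=Y back=5 fwd=0
After 10 (visit(M)): cur=M back=6 fwd=0

Answer: back: HOME,V,U,X,G,Y
current: M
forward: (empty)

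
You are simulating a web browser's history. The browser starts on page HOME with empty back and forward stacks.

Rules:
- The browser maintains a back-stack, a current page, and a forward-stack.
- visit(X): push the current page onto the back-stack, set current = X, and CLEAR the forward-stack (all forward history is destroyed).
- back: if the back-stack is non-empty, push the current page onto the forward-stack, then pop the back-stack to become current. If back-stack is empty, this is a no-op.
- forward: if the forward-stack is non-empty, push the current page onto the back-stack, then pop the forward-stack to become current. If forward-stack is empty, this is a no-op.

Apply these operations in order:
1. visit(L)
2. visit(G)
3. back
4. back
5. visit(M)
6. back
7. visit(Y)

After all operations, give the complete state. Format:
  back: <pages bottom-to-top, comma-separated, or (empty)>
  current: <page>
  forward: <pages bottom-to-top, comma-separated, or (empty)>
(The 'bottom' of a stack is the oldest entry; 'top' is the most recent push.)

Answer: back: HOME
current: Y
forward: (empty)

Derivation:
After 1 (visit(L)): cur=L back=1 fwd=0
After 2 (visit(G)): cur=G back=2 fwd=0
After 3 (back): cur=L back=1 fwd=1
After 4 (back): cur=HOME back=0 fwd=2
After 5 (visit(M)): cur=M back=1 fwd=0
After 6 (back): cur=HOME back=0 fwd=1
After 7 (visit(Y)): cur=Y back=1 fwd=0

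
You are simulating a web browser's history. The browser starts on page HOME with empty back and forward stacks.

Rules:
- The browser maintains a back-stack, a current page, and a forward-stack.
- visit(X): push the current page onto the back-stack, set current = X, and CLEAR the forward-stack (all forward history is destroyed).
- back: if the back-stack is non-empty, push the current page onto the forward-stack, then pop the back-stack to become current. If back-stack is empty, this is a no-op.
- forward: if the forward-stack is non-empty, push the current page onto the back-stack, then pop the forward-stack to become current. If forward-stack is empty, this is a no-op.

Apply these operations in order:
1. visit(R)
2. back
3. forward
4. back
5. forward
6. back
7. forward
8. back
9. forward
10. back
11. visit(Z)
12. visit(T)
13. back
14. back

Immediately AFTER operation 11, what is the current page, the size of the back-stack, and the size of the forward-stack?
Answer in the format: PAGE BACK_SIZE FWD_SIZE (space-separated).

After 1 (visit(R)): cur=R back=1 fwd=0
After 2 (back): cur=HOME back=0 fwd=1
After 3 (forward): cur=R back=1 fwd=0
After 4 (back): cur=HOME back=0 fwd=1
After 5 (forward): cur=R back=1 fwd=0
After 6 (back): cur=HOME back=0 fwd=1
After 7 (forward): cur=R back=1 fwd=0
After 8 (back): cur=HOME back=0 fwd=1
After 9 (forward): cur=R back=1 fwd=0
After 10 (back): cur=HOME back=0 fwd=1
After 11 (visit(Z)): cur=Z back=1 fwd=0

Z 1 0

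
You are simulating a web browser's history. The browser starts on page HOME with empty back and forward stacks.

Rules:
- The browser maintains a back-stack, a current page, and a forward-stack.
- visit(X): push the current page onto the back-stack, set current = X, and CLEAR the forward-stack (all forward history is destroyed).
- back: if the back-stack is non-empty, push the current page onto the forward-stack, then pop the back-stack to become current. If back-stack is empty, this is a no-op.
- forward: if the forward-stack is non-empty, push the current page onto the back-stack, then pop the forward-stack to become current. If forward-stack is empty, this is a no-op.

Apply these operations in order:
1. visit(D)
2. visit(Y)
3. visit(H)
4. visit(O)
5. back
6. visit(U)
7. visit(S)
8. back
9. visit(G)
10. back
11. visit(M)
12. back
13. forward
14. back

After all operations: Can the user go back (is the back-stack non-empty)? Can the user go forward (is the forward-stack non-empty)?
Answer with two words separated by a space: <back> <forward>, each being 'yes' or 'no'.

Answer: yes yes

Derivation:
After 1 (visit(D)): cur=D back=1 fwd=0
After 2 (visit(Y)): cur=Y back=2 fwd=0
After 3 (visit(H)): cur=H back=3 fwd=0
After 4 (visit(O)): cur=O back=4 fwd=0
After 5 (back): cur=H back=3 fwd=1
After 6 (visit(U)): cur=U back=4 fwd=0
After 7 (visit(S)): cur=S back=5 fwd=0
After 8 (back): cur=U back=4 fwd=1
After 9 (visit(G)): cur=G back=5 fwd=0
After 10 (back): cur=U back=4 fwd=1
After 11 (visit(M)): cur=M back=5 fwd=0
After 12 (back): cur=U back=4 fwd=1
After 13 (forward): cur=M back=5 fwd=0
After 14 (back): cur=U back=4 fwd=1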